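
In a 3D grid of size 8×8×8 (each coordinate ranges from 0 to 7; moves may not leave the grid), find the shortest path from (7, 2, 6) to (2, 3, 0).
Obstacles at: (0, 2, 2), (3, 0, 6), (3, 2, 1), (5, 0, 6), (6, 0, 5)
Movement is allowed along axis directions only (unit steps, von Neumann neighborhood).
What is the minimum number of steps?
12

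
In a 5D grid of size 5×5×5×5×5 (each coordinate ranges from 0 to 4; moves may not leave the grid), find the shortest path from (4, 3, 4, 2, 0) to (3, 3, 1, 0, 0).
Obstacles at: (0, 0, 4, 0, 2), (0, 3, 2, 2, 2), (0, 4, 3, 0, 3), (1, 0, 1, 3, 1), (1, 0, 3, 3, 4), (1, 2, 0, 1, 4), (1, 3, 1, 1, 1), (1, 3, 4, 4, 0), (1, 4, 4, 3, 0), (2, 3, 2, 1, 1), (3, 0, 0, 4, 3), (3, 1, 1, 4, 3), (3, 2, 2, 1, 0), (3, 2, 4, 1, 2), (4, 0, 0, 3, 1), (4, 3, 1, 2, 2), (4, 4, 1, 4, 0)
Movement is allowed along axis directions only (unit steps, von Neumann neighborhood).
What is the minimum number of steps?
6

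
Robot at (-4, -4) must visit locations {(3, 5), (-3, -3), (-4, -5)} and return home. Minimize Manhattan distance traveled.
34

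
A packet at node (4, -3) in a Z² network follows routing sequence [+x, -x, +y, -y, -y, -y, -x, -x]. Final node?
(2, -5)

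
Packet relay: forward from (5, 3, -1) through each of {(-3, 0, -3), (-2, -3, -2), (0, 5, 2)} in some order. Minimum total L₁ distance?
28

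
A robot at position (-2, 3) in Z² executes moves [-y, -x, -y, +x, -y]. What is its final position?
(-2, 0)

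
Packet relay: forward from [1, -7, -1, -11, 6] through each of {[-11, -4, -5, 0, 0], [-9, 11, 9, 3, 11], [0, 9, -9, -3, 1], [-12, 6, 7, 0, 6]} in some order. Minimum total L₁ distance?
117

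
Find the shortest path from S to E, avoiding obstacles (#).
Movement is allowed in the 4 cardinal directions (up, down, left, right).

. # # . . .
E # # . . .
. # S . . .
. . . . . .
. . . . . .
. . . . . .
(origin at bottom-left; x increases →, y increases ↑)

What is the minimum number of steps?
5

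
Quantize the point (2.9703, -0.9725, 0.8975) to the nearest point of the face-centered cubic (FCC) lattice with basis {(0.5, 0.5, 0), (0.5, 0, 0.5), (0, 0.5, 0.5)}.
(3, -1, 1)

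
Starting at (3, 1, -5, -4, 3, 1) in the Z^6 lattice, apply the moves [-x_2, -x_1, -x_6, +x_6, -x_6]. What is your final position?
(2, 0, -5, -4, 3, 0)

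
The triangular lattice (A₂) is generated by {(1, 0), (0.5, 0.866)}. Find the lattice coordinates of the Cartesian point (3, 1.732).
2b₁ + 2b₂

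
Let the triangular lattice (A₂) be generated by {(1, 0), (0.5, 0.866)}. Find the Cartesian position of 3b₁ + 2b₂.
(4, 1.732)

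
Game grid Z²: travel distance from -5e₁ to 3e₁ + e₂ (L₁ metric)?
9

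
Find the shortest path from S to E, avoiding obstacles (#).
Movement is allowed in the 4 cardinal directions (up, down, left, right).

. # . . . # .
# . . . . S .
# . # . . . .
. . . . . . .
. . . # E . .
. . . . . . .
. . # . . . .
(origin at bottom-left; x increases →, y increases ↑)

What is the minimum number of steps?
4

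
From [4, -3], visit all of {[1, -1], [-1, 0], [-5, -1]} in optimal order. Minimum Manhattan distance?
13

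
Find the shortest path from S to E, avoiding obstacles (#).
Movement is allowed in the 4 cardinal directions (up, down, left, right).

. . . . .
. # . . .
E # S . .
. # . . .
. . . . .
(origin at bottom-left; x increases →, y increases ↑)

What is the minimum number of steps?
6
(one shortest path: (2, 2) → (2, 1) → (2, 0) → (1, 0) → (0, 0) → (0, 1) → (0, 2))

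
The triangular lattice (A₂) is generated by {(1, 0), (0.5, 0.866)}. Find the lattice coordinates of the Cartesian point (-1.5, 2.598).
-3b₁ + 3b₂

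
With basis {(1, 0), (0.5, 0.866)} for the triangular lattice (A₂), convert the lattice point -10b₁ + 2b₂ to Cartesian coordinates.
(-9, 1.732)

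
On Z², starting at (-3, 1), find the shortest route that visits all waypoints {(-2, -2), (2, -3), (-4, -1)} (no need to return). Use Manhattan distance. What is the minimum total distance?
11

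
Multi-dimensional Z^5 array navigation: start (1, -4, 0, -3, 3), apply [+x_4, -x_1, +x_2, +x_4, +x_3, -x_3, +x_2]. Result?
(0, -2, 0, -1, 3)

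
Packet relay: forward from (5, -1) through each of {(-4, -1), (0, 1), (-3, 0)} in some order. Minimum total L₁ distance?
13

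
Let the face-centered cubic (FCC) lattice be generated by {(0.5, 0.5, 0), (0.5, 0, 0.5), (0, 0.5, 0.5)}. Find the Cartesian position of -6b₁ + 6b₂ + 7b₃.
(0, 0.5, 6.5)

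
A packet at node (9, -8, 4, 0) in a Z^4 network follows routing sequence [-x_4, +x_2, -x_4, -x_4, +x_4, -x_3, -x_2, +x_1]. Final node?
(10, -8, 3, -2)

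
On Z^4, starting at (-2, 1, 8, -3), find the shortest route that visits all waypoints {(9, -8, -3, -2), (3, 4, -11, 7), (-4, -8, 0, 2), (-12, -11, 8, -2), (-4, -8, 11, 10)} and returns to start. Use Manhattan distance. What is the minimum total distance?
160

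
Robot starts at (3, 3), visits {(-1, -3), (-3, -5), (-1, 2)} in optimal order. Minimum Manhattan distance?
14
(one optimal route: (3, 3) → (-1, 2) → (-1, -3) → (-3, -5))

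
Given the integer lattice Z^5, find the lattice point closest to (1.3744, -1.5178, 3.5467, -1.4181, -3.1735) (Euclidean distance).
(1, -2, 4, -1, -3)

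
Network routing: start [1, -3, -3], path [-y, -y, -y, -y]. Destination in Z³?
(1, -7, -3)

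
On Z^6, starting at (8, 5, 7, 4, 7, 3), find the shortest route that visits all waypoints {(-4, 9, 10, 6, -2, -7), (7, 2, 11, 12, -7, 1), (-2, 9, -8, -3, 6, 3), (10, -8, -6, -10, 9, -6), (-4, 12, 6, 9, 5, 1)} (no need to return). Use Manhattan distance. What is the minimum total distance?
179
(one optimal route: (8, 5, 7, 4, 7, 3) → (7, 2, 11, 12, -7, 1) → (-4, 9, 10, 6, -2, -7) → (-4, 12, 6, 9, 5, 1) → (-2, 9, -8, -3, 6, 3) → (10, -8, -6, -10, 9, -6))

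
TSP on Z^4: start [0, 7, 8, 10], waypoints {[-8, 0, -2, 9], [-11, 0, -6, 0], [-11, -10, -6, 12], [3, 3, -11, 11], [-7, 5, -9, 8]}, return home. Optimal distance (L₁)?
132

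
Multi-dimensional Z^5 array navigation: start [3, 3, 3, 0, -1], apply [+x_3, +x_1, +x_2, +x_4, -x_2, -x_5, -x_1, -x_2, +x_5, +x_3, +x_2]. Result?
(3, 3, 5, 1, -1)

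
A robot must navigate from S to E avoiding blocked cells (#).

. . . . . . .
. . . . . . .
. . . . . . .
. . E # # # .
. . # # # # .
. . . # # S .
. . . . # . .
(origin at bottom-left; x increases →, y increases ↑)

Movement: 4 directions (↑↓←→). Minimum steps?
9
(one shortest path: (5, 1) → (6, 1) → (6, 2) → (6, 3) → (6, 4) → (5, 4) → (4, 4) → (3, 4) → (2, 4) → (2, 3))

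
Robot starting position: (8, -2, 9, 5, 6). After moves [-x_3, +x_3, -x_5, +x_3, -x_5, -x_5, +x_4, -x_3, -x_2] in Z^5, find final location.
(8, -3, 9, 6, 3)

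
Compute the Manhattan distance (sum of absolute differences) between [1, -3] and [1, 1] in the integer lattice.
4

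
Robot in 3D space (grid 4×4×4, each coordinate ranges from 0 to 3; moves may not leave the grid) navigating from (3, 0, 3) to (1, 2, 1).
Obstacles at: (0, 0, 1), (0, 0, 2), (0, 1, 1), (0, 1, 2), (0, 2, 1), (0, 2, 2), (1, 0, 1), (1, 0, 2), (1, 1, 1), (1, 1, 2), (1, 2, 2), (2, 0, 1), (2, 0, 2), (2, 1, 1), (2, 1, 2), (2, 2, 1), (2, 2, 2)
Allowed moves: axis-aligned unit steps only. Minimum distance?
8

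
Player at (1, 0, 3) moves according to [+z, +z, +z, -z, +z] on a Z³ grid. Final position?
(1, 0, 6)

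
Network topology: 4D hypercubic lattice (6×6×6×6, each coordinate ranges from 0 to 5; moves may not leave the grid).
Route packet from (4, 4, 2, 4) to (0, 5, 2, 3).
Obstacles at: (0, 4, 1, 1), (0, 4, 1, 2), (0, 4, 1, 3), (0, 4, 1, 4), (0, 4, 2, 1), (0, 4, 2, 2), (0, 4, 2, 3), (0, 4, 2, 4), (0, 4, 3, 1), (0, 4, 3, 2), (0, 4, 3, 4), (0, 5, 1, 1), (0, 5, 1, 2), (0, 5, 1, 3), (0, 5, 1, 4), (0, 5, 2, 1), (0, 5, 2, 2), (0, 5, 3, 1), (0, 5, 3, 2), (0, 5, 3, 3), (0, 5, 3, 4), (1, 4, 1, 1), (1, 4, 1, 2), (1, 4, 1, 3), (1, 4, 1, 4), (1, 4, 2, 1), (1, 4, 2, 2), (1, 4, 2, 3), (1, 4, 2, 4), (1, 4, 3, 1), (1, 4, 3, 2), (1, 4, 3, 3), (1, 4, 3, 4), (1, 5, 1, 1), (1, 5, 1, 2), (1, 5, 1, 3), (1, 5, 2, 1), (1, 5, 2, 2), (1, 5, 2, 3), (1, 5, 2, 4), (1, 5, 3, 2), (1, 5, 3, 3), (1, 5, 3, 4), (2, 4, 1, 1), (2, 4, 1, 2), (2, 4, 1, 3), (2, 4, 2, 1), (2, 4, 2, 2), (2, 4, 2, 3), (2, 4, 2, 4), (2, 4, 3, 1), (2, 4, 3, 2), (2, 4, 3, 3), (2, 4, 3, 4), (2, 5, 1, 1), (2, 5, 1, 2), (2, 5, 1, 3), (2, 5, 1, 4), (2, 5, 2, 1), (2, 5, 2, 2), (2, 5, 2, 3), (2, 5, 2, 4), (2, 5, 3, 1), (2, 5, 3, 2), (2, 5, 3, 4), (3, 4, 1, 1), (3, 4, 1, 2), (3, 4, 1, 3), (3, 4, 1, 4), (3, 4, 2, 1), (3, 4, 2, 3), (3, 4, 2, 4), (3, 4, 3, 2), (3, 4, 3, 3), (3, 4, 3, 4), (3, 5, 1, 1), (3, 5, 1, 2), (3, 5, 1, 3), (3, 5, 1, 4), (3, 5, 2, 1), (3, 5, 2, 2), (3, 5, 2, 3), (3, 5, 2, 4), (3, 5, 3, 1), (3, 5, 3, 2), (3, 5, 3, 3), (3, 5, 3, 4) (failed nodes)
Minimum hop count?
8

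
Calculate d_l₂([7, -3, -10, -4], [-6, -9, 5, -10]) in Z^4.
21.587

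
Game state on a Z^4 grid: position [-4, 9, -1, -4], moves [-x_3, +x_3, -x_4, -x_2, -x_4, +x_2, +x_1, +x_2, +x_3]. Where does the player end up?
(-3, 10, 0, -6)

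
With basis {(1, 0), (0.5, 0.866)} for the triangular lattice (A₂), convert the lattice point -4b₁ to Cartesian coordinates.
(-4, 0)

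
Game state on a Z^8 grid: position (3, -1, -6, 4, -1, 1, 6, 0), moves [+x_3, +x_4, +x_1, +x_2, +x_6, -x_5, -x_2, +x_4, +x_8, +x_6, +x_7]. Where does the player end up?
(4, -1, -5, 6, -2, 3, 7, 1)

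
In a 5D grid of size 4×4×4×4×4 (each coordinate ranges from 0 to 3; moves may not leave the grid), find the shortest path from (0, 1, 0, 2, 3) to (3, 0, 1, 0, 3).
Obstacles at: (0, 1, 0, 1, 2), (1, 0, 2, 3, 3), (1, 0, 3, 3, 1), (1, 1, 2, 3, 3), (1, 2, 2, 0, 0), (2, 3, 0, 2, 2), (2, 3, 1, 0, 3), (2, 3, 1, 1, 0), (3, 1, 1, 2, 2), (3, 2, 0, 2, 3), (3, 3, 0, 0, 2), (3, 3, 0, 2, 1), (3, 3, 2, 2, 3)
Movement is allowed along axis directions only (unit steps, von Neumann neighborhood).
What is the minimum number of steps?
7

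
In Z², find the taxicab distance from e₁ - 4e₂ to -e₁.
6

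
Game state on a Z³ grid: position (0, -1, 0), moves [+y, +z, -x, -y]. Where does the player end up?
(-1, -1, 1)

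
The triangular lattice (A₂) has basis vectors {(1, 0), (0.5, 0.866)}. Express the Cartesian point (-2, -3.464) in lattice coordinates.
-4b₂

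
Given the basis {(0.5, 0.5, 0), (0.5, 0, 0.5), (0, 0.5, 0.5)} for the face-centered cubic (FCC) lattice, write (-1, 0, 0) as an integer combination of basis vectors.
-b₁ - b₂ + b₃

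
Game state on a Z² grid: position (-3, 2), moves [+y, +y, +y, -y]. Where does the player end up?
(-3, 4)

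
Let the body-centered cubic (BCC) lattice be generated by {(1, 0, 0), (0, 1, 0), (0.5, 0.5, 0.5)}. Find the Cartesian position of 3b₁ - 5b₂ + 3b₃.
(4.5, -3.5, 1.5)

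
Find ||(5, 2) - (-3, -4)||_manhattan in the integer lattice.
14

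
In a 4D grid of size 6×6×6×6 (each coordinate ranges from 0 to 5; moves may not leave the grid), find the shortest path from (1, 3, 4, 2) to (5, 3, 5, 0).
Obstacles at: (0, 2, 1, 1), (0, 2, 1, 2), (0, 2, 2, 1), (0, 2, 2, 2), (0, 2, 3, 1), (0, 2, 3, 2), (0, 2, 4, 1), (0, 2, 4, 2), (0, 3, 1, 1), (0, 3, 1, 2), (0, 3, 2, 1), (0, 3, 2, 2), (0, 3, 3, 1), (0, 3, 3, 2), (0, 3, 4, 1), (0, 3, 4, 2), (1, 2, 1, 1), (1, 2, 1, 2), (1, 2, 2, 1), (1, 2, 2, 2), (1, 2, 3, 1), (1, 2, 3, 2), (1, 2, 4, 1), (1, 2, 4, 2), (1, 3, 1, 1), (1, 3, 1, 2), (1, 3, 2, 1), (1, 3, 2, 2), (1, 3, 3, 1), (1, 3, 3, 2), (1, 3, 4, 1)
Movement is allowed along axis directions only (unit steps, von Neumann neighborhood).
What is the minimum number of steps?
7
(one shortest path: (1, 3, 4, 2) → (2, 3, 4, 2) → (3, 3, 4, 2) → (4, 3, 4, 2) → (5, 3, 4, 2) → (5, 3, 5, 2) → (5, 3, 5, 1) → (5, 3, 5, 0))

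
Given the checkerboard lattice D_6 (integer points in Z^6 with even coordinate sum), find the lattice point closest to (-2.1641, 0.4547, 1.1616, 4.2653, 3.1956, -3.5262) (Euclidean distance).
(-2, 0, 1, 4, 3, -4)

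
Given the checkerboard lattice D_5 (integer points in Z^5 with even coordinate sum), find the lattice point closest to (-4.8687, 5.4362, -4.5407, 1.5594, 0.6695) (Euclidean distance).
(-5, 5, -5, 2, 1)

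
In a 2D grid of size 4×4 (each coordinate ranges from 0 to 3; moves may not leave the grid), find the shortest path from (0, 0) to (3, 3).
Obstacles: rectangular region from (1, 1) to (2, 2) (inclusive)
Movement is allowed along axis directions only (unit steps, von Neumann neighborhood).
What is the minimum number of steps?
6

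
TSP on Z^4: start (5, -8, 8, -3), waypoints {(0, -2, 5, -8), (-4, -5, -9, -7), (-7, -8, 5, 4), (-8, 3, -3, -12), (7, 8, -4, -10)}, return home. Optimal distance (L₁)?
146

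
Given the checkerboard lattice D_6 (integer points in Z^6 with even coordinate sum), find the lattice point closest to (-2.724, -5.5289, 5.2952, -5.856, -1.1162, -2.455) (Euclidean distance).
(-3, -5, 5, -6, -1, -2)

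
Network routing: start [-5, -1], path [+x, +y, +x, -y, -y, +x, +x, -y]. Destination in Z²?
(-1, -3)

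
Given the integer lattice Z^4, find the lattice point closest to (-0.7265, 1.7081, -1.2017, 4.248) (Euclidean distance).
(-1, 2, -1, 4)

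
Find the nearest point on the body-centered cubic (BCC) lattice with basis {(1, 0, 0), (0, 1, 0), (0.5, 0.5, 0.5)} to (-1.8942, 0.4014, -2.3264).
(-1.5, 0.5, -2.5)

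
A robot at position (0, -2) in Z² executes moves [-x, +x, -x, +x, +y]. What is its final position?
(0, -1)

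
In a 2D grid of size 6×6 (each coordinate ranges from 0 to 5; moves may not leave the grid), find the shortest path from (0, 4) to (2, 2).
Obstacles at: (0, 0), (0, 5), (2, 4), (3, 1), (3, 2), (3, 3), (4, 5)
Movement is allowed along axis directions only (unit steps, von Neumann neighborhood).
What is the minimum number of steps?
4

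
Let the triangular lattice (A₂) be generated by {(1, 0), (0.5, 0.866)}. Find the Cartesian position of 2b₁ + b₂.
(2.5, 0.866)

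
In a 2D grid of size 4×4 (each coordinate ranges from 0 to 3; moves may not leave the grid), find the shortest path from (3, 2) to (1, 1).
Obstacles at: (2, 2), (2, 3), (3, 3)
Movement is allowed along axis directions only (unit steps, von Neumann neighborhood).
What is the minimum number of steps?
3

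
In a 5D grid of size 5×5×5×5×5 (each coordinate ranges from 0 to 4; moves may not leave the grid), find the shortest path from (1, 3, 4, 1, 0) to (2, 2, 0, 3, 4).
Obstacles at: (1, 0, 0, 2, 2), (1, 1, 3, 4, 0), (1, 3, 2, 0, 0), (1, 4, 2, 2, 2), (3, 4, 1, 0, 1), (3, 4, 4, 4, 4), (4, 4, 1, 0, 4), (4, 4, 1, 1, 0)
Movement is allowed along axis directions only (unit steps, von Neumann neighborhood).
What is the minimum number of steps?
12
(one shortest path: (1, 3, 4, 1, 0) → (2, 3, 4, 1, 0) → (2, 2, 4, 1, 0) → (2, 2, 3, 1, 0) → (2, 2, 2, 1, 0) → (2, 2, 1, 1, 0) → (2, 2, 0, 1, 0) → (2, 2, 0, 2, 0) → (2, 2, 0, 3, 0) → (2, 2, 0, 3, 1) → (2, 2, 0, 3, 2) → (2, 2, 0, 3, 3) → (2, 2, 0, 3, 4))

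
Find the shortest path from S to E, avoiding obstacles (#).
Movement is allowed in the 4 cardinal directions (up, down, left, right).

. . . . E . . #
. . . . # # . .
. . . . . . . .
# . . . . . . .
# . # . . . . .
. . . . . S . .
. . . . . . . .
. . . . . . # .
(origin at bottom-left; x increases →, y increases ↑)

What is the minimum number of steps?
8
(one shortest path: (5, 2) → (4, 2) → (3, 2) → (3, 3) → (3, 4) → (3, 5) → (3, 6) → (3, 7) → (4, 7))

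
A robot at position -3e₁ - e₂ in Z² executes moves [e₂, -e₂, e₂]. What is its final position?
(-3, 0)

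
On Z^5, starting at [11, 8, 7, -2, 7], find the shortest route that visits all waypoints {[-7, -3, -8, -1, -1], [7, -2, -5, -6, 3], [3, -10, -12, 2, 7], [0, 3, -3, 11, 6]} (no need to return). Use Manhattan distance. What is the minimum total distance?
128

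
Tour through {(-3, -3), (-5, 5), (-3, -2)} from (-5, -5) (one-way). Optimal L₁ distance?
14
(one optimal route: (-5, -5) → (-3, -3) → (-3, -2) → (-5, 5))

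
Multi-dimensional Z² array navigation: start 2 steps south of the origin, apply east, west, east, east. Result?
(2, -2)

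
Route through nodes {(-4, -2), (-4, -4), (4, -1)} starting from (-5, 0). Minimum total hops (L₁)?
16
(one optimal route: (-5, 0) → (-4, -2) → (-4, -4) → (4, -1))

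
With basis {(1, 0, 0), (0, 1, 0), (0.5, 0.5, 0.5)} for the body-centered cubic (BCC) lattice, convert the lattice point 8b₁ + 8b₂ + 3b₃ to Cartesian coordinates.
(9.5, 9.5, 1.5)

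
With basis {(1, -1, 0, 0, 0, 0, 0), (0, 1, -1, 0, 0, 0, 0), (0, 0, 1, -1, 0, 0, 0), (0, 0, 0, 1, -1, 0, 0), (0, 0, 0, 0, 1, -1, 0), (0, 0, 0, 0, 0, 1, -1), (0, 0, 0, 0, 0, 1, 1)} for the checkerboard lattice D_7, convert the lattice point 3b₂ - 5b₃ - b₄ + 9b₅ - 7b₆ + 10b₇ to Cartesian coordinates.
(0, 3, -8, 4, 10, -6, 17)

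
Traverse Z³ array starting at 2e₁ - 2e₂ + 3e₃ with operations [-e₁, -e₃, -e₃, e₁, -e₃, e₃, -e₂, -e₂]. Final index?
(2, -4, 1)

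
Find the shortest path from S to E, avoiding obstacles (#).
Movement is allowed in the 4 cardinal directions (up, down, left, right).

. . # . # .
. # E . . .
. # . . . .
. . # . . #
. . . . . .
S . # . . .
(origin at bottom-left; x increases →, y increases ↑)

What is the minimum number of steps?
8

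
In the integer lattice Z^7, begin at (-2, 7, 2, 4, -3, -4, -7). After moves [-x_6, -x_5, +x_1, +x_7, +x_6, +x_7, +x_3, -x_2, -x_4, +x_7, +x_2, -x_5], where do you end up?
(-1, 7, 3, 3, -5, -4, -4)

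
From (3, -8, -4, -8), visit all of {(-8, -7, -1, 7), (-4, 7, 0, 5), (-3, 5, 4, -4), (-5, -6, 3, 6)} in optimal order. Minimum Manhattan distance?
73
(one optimal route: (3, -8, -4, -8) → (-8, -7, -1, 7) → (-5, -6, 3, 6) → (-4, 7, 0, 5) → (-3, 5, 4, -4))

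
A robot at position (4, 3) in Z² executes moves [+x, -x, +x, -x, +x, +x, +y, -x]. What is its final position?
(5, 4)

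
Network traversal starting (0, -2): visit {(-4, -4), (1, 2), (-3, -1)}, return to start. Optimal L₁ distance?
22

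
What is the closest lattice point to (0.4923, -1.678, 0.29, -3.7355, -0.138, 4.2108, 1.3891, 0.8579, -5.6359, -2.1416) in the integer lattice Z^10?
(0, -2, 0, -4, 0, 4, 1, 1, -6, -2)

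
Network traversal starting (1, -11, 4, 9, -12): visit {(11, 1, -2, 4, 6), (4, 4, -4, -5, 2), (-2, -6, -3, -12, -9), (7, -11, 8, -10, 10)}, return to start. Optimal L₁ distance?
194
(one optimal route: (1, -11, 4, 9, -12) → (-2, -6, -3, -12, -9) → (4, 4, -4, -5, 2) → (11, 1, -2, 4, 6) → (7, -11, 8, -10, 10) → (1, -11, 4, 9, -12))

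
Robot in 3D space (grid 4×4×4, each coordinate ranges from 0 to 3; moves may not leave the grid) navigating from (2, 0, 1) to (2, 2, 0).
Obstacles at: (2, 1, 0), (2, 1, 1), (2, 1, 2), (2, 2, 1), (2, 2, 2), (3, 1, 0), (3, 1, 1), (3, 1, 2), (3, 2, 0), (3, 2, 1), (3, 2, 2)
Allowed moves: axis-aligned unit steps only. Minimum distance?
5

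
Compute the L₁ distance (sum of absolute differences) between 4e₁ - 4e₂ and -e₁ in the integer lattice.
9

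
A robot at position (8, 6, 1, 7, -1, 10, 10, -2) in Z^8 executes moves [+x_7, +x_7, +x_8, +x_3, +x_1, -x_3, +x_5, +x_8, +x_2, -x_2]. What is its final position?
(9, 6, 1, 7, 0, 10, 12, 0)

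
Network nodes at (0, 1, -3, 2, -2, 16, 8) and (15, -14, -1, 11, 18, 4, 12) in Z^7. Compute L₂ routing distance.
33.0908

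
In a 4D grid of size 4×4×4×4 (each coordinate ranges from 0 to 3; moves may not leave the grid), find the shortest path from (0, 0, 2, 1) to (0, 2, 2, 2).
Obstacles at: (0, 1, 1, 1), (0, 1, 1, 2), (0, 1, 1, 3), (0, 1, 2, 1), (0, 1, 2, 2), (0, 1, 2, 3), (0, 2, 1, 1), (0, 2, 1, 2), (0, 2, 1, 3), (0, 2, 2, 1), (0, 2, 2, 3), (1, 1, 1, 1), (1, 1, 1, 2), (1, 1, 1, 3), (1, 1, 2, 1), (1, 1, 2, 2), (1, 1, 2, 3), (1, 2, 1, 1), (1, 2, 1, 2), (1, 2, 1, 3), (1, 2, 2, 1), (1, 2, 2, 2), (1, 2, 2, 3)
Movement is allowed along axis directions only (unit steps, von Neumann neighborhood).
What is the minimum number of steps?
5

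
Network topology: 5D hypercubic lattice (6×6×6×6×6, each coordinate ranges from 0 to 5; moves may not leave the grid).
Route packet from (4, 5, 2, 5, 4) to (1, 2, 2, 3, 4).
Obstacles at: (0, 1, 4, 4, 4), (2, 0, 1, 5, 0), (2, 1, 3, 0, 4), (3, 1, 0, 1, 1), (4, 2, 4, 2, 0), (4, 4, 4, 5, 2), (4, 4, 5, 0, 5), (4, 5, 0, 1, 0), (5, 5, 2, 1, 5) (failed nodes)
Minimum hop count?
8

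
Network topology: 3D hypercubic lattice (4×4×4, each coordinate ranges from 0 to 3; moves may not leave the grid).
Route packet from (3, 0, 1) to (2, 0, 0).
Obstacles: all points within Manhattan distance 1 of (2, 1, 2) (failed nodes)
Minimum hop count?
2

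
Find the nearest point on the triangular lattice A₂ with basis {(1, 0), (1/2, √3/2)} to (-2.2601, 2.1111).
(-2, 1.732)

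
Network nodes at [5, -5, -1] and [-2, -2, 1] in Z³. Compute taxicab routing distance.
12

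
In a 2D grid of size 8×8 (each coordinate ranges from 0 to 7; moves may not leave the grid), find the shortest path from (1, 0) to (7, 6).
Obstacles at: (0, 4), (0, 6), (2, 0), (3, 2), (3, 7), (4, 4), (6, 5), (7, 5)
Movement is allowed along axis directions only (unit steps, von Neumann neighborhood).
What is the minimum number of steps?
12
(one shortest path: (1, 0) → (1, 1) → (2, 1) → (3, 1) → (4, 1) → (5, 1) → (5, 2) → (5, 3) → (5, 4) → (5, 5) → (5, 6) → (6, 6) → (7, 6))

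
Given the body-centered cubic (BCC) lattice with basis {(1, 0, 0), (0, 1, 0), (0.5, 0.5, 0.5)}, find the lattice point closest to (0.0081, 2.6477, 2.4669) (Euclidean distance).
(0.5, 2.5, 2.5)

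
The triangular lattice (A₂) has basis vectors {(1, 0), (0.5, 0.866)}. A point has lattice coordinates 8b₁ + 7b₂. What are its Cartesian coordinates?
(11.5, 6.062)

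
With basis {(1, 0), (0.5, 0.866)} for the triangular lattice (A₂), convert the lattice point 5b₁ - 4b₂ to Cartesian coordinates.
(3, -3.464)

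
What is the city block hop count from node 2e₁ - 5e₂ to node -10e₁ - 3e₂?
14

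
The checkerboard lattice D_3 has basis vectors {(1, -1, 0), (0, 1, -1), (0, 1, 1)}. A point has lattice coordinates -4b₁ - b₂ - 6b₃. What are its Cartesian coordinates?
(-4, -3, -5)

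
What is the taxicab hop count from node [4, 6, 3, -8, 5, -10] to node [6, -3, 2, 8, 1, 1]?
43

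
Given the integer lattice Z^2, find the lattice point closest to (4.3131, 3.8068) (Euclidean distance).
(4, 4)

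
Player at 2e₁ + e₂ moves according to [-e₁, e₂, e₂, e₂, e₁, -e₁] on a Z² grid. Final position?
(1, 4)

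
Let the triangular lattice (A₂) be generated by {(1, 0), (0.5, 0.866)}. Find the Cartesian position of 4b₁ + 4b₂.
(6, 3.464)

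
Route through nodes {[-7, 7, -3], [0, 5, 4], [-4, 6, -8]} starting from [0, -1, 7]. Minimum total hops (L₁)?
34
(one optimal route: (0, -1, 7) → (0, 5, 4) → (-7, 7, -3) → (-4, 6, -8))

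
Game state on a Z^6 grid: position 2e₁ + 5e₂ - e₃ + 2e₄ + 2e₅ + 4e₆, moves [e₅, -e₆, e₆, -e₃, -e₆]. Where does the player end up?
(2, 5, -2, 2, 3, 3)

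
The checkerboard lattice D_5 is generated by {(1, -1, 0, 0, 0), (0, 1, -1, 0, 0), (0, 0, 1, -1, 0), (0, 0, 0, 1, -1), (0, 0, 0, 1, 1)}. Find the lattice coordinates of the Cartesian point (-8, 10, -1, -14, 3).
-8b₁ + 2b₂ + b₃ - 8b₄ - 5b₅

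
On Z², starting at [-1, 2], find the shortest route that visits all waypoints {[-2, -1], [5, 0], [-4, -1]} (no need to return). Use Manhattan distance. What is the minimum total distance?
16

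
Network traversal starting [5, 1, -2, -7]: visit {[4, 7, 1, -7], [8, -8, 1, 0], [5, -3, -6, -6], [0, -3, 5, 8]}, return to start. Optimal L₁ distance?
98
(one optimal route: (5, 1, -2, -7) → (4, 7, 1, -7) → (0, -3, 5, 8) → (8, -8, 1, 0) → (5, -3, -6, -6) → (5, 1, -2, -7))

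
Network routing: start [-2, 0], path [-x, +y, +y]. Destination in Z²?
(-3, 2)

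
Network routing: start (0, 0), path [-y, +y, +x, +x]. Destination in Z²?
(2, 0)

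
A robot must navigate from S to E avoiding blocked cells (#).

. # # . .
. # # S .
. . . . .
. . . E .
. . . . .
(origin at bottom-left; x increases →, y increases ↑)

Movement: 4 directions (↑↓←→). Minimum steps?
2
(one shortest path: (3, 3) → (3, 2) → (3, 1))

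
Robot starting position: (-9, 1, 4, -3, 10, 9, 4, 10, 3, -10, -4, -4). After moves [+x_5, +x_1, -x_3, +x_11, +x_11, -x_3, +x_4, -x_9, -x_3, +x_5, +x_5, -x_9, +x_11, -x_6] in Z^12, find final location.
(-8, 1, 1, -2, 13, 8, 4, 10, 1, -10, -1, -4)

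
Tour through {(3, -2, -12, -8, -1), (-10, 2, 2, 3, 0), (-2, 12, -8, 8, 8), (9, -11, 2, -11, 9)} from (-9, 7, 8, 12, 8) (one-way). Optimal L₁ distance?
158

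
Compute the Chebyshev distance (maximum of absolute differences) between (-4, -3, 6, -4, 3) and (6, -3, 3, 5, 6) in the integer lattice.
10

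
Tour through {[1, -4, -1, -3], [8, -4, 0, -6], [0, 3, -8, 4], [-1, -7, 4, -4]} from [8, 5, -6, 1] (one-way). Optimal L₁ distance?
66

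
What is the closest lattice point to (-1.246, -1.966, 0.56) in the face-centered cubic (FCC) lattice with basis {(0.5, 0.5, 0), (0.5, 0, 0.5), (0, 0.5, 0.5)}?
(-1.5, -2, 0.5)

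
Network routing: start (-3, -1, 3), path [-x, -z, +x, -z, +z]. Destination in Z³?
(-3, -1, 2)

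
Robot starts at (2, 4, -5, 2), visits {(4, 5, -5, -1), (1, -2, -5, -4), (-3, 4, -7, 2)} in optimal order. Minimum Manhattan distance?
33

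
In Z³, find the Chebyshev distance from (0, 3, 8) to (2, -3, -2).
10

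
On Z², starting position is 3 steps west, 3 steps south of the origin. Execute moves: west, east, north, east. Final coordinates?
(-2, -2)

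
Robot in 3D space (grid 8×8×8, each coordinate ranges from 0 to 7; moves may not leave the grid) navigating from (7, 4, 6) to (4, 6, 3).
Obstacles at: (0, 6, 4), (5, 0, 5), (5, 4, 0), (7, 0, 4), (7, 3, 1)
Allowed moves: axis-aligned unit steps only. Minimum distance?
8
(one shortest path: (7, 4, 6) → (6, 4, 6) → (5, 4, 6) → (4, 4, 6) → (4, 5, 6) → (4, 6, 6) → (4, 6, 5) → (4, 6, 4) → (4, 6, 3))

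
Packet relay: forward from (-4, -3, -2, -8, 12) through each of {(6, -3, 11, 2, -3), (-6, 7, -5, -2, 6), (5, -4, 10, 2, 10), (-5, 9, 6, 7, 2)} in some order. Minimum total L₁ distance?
108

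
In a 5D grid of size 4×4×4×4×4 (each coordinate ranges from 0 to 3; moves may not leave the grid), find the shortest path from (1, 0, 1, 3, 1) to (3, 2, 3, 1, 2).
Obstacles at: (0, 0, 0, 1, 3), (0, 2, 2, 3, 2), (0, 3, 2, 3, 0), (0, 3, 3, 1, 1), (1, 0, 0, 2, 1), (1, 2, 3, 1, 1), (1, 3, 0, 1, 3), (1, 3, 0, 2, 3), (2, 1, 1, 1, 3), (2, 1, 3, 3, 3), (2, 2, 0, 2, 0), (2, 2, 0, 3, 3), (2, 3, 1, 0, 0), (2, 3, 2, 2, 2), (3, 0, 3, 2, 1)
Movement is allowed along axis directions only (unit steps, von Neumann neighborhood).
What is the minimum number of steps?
9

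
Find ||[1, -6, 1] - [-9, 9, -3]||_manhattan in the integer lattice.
29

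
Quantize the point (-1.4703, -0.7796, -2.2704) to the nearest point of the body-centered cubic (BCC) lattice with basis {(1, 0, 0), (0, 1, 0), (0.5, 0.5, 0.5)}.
(-1.5, -0.5, -2.5)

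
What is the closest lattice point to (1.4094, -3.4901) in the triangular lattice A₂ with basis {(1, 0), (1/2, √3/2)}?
(1, -3.464)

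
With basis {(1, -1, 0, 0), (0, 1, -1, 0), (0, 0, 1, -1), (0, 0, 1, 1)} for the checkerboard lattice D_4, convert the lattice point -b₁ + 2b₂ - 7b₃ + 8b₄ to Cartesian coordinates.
(-1, 3, -1, 15)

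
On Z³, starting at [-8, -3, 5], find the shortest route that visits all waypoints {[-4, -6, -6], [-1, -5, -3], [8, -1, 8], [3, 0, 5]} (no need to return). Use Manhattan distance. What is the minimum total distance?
51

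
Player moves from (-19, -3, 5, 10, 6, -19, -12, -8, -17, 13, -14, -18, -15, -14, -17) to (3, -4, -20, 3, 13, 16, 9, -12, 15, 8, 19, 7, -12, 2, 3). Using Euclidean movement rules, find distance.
79.4858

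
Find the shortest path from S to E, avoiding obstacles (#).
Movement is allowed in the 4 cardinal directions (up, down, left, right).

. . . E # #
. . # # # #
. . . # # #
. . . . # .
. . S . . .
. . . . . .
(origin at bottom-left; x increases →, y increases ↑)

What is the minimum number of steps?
7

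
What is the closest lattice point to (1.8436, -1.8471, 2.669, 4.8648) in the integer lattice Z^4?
(2, -2, 3, 5)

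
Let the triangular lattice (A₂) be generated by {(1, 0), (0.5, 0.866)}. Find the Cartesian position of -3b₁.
(-3, 0)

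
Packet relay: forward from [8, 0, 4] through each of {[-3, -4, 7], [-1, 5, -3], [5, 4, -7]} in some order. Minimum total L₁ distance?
50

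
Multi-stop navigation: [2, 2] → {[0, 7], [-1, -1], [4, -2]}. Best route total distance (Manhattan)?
21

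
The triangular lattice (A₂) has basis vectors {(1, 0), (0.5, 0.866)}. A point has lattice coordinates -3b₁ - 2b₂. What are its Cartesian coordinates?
(-4, -1.732)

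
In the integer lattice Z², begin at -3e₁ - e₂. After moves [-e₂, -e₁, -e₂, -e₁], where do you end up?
(-5, -3)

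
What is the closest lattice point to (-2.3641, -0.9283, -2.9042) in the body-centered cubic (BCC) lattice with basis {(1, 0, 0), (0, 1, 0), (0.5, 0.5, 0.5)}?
(-2, -1, -3)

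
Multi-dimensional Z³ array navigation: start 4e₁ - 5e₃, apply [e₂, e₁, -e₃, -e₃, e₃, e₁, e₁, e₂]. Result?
(7, 2, -6)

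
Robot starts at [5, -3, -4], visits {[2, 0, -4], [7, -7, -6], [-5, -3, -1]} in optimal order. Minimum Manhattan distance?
35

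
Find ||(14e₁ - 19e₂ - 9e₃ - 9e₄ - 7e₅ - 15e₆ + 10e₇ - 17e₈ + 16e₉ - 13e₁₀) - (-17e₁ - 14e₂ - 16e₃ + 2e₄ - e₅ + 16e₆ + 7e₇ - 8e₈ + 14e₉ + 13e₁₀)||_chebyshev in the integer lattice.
31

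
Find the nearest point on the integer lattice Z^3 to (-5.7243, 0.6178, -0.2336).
(-6, 1, 0)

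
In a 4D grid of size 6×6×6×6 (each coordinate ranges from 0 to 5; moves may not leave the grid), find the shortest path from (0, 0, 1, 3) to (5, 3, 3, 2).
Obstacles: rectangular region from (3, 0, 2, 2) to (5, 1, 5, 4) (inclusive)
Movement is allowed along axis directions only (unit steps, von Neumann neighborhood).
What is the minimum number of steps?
11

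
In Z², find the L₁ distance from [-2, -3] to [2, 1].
8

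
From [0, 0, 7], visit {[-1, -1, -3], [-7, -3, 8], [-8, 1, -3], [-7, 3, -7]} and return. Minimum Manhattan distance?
60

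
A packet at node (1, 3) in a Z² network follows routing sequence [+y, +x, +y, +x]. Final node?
(3, 5)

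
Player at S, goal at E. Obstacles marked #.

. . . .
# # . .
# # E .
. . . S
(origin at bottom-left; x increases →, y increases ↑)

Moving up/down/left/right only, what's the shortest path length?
2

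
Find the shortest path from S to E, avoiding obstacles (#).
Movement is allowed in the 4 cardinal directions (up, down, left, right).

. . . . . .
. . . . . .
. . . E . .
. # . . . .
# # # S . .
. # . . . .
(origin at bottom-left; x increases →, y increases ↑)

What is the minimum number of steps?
2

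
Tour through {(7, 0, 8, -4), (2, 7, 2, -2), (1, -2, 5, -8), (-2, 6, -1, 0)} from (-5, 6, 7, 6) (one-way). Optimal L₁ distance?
61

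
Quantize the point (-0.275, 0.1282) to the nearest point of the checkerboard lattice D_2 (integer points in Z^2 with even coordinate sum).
(0, 0)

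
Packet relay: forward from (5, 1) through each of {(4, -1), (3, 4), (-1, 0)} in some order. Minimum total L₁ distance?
17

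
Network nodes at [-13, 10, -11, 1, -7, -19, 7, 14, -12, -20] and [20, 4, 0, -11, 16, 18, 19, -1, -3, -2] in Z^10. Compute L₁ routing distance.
176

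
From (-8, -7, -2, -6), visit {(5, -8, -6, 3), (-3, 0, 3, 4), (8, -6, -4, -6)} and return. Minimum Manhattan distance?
88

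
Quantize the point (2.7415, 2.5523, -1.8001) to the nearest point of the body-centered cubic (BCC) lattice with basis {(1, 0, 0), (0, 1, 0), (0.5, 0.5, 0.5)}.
(2.5, 2.5, -1.5)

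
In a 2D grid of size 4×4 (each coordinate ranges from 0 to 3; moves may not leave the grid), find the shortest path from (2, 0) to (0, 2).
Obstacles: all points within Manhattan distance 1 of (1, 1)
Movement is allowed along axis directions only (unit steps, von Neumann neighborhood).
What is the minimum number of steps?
8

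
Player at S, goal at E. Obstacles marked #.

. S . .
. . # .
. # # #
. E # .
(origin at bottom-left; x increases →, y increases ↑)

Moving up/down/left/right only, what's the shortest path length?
5
(one shortest path: (1, 3) → (0, 3) → (0, 2) → (0, 1) → (0, 0) → (1, 0))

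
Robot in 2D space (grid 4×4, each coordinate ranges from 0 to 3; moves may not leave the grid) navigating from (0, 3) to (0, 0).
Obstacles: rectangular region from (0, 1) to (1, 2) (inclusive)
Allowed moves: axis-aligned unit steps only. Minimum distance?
7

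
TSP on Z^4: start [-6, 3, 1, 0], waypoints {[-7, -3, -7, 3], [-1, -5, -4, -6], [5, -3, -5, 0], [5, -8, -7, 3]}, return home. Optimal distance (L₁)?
84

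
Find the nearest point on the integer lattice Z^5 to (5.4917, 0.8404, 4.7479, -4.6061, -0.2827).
(5, 1, 5, -5, 0)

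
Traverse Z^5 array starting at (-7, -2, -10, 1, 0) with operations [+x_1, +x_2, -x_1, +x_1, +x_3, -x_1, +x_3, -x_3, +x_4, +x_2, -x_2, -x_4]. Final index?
(-7, -1, -9, 1, 0)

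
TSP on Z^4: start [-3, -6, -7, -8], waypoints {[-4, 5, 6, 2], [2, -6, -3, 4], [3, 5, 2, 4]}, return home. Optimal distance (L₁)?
86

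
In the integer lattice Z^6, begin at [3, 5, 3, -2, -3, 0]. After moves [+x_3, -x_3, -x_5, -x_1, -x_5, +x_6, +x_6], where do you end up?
(2, 5, 3, -2, -5, 2)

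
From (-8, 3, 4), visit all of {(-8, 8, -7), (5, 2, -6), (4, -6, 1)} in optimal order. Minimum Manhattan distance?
52
(one optimal route: (-8, 3, 4) → (-8, 8, -7) → (5, 2, -6) → (4, -6, 1))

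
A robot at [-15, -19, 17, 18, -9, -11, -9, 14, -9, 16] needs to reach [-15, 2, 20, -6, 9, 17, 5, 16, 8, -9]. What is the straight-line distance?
56.9912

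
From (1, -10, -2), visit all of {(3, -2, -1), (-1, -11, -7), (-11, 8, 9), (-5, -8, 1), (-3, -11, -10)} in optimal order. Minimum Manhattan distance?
79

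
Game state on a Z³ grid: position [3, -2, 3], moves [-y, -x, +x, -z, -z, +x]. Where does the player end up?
(4, -3, 1)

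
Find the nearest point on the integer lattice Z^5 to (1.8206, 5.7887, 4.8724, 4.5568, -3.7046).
(2, 6, 5, 5, -4)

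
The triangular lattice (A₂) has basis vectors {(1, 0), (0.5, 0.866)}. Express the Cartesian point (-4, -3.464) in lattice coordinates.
-2b₁ - 4b₂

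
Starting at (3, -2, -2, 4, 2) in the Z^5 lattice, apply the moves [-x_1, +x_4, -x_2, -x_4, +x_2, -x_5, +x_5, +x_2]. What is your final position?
(2, -1, -2, 4, 2)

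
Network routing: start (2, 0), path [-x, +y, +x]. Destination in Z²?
(2, 1)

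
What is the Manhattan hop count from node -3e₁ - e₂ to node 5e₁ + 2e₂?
11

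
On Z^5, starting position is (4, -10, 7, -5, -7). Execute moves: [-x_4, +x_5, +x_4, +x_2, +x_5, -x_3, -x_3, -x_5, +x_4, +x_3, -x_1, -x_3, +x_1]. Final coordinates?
(4, -9, 5, -4, -6)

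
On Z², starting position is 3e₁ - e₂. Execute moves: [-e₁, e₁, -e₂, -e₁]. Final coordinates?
(2, -2)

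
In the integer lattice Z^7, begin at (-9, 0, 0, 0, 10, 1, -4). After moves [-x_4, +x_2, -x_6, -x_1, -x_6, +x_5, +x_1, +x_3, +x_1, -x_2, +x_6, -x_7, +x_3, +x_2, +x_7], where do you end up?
(-8, 1, 2, -1, 11, 0, -4)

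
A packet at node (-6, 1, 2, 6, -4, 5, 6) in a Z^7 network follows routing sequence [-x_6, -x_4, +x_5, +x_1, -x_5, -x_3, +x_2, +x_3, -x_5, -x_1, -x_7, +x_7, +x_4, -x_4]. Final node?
(-6, 2, 2, 5, -5, 4, 6)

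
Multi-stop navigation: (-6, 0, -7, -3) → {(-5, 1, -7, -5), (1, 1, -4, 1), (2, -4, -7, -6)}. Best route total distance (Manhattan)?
33
(one optimal route: (-6, 0, -7, -3) → (-5, 1, -7, -5) → (2, -4, -7, -6) → (1, 1, -4, 1))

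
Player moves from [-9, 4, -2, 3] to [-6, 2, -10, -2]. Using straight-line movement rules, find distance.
10.0995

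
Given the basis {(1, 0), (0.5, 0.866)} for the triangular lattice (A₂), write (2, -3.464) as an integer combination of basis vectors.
4b₁ - 4b₂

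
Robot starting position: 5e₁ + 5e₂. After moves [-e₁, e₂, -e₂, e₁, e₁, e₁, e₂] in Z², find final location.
(7, 6)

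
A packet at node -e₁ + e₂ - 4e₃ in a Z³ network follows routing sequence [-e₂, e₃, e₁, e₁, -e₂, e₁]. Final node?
(2, -1, -3)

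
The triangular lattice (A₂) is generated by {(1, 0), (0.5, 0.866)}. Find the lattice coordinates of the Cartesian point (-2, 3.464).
-4b₁ + 4b₂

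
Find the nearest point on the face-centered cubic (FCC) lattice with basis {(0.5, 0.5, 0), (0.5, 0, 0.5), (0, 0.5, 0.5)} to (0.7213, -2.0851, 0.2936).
(0.5, -2, 0.5)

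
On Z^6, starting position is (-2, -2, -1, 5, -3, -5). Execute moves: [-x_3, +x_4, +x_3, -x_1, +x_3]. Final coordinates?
(-3, -2, 0, 6, -3, -5)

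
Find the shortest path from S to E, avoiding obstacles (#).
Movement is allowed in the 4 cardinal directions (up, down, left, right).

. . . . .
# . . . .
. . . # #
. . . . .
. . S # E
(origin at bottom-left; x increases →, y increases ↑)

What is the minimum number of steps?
4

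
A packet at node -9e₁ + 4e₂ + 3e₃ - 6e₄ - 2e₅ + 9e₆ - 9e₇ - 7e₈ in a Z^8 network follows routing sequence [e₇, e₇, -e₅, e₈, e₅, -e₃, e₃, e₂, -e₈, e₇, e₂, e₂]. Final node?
(-9, 7, 3, -6, -2, 9, -6, -7)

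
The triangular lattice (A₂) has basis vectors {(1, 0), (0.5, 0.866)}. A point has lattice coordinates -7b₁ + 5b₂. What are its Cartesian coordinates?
(-4.5, 4.33)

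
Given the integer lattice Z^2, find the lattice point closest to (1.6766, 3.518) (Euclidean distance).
(2, 4)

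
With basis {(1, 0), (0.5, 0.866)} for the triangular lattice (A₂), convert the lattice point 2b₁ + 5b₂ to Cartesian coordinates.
(4.5, 4.33)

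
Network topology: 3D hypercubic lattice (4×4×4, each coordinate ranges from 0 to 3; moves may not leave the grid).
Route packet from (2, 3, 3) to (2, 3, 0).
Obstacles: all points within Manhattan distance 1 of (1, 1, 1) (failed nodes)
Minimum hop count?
3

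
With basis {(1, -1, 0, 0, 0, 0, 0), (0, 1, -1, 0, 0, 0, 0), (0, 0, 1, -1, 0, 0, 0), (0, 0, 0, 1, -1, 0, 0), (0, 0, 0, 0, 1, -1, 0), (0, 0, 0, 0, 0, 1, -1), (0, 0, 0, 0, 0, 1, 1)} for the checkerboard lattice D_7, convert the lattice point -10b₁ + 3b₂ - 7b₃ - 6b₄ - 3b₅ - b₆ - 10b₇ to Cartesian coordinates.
(-10, 13, -10, 1, 3, -8, -9)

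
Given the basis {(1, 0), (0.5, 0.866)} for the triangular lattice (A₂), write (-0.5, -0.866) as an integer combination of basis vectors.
-b₂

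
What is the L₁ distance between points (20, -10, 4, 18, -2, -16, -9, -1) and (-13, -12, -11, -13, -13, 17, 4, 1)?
140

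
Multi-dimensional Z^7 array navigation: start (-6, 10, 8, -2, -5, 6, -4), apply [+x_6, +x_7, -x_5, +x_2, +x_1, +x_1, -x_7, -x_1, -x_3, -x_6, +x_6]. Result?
(-5, 11, 7, -2, -6, 7, -4)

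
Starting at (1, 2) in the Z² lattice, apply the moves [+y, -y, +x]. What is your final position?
(2, 2)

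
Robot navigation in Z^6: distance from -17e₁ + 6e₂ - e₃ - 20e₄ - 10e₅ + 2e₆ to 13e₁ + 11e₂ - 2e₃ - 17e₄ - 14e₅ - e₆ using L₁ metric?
46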